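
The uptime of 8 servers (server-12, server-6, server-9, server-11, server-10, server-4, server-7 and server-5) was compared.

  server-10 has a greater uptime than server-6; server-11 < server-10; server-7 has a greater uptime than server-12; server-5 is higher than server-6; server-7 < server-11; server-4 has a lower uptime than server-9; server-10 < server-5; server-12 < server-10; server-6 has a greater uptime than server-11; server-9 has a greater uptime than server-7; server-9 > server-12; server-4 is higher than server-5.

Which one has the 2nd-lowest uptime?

server-7

Chaining the given pairs: server-12 < server-7 < server-11 < server-6 < server-10 < server-5 < server-4 < server-9.
The 2nd smallest is server-7.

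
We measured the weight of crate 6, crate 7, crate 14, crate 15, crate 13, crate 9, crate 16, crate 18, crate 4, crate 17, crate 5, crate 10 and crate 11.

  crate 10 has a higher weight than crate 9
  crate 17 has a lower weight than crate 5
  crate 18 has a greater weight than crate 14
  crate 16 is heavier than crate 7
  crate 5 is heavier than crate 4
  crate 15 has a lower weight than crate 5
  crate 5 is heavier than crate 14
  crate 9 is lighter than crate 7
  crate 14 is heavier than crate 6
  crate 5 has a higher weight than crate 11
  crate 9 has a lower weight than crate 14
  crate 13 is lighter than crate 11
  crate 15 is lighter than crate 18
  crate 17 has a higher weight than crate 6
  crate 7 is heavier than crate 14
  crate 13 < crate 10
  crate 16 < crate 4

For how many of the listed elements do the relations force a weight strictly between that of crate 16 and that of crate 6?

2

The relations place crate 6 below crate 16. An element lies strictly between them when it is forced above crate 6 and also forced below crate 16.
Above crate 6: {crate 14, crate 7, crate 18, crate 4, crate 17, crate 5}. Below crate 16: {crate 9, crate 14, crate 7}.
Intersection: {crate 14, crate 7} — 2.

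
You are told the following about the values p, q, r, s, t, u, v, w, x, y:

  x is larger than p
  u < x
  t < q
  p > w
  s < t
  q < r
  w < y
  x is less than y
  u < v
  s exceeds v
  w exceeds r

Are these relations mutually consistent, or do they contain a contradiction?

consistent

The single ordering u < v < s < t < q < r < w < p < x < y satisfies every listed relation, so no contradiction arises.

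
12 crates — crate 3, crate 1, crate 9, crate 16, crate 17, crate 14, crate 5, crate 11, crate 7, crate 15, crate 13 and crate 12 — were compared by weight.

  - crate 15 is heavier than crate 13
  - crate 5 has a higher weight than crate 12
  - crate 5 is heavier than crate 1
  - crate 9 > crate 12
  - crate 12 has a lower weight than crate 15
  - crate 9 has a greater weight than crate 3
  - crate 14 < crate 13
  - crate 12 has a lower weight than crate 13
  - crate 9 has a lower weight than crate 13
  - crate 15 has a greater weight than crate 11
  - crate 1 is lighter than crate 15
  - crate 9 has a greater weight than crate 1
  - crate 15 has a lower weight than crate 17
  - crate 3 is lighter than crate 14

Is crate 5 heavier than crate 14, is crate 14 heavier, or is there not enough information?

Following every chain through crate 14: above crate 14 we get crate 13, crate 15, crate 17; below crate 14 we get crate 3.
crate 5 is not reached, and no chain runs the other way from crate 5 to crate 14.
So the given relations leave the order of crate 14 and crate 5 undetermined.

undetermined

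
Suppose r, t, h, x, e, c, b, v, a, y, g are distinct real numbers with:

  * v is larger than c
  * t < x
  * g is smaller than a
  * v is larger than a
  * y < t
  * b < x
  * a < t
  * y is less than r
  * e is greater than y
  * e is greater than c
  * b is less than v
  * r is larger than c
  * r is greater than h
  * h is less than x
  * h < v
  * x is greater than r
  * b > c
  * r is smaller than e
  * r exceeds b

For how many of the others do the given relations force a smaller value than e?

Directly below e: y, c, r.
One step further: b, h (5 so far).
No other element is forced below e by the given relations, so the count is 5.

5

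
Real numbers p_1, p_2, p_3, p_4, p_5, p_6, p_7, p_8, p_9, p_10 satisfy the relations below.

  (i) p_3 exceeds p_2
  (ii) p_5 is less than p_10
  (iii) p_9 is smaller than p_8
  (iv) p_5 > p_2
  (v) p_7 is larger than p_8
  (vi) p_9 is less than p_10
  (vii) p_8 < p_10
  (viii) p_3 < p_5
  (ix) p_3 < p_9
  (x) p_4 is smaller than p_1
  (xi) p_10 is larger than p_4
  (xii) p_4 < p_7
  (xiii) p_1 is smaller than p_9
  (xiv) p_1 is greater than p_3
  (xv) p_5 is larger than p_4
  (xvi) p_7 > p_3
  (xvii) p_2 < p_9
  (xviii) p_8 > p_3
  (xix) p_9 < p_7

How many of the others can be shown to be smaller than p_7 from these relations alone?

6

From p_7 the given relations immediately reach p_3, p_4, p_9, p_8.
From those, p_2, p_1 — 6 in total.
Nothing else is reachable below p_7; 6 in all.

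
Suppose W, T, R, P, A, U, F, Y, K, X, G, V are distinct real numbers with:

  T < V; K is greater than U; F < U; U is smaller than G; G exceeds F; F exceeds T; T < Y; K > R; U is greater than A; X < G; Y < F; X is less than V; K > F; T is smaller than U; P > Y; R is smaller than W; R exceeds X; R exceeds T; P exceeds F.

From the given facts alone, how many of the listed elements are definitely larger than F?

Directly above F: U, G, P, K.
Nothing else is reachable above F; 4 in all.

4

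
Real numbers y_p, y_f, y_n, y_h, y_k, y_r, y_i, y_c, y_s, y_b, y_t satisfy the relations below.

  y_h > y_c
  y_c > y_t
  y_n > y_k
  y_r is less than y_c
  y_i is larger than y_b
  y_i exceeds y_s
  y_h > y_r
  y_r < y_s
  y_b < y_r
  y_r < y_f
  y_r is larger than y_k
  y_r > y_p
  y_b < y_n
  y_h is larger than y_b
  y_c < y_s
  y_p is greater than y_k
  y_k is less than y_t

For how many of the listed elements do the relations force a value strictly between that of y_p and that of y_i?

Chaining upward from y_p reaches: y_r, y_c, y_s, y_f, y_h.
Chaining downward from y_i reaches: y_k, y_b, y_t, y_r, y_c, y_s.
Strictly between y_p and y_i are those in both lists: y_r, y_c, y_s — 3 elements.

3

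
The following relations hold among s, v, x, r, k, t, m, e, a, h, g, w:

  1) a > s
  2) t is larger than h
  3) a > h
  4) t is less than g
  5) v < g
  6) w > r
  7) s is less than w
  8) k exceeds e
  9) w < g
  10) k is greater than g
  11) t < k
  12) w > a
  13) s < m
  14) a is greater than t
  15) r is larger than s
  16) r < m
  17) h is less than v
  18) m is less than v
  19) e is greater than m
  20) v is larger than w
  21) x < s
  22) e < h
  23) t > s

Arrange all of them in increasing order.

x < s < r < m < e < h < t < a < w < v < g < k

Nothing is placed below x, so it is least; from there x < s; s < r; r < m; m < e; e < h; h < t; t < a; a < w; w < v; v < g; g < k, each given directly.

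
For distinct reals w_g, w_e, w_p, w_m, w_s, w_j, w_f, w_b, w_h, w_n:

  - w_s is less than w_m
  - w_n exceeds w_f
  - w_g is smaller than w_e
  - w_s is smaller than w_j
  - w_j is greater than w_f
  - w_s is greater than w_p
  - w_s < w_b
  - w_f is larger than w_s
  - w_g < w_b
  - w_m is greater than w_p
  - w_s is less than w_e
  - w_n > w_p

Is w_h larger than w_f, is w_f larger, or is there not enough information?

undetermined

Following every chain through w_f: above w_f we get w_j, w_n; below w_f we get w_p, w_s.
w_h is not reached, and no chain runs the other way from w_h to w_f.
So the given relations leave the order of w_f and w_h undetermined.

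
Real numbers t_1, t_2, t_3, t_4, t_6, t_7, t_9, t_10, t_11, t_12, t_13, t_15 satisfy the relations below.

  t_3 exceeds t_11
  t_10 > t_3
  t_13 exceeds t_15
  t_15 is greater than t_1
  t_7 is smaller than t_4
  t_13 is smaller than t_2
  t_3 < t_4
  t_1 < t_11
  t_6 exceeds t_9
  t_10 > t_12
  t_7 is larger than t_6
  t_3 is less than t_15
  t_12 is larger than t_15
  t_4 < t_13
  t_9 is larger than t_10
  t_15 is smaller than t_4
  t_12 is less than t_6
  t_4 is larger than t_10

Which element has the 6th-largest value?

t_9

Chaining the given pairs: t_1 < t_11 < t_3 < t_15 < t_12 < t_10 < t_9 < t_6 < t_7 < t_4 < t_13 < t_2.
Counting 6 from the largest end gives t_9.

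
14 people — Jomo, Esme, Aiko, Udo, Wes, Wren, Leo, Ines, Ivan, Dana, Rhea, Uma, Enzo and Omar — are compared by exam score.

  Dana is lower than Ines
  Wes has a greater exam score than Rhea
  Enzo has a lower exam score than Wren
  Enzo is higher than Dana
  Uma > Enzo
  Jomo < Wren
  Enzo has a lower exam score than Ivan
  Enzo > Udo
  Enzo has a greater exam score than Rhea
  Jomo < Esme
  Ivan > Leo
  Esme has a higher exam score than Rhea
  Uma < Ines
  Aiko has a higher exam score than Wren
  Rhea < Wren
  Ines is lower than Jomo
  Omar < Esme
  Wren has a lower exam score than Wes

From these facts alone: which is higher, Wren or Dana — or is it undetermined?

The relevant relations are Dana < Enzo; Enzo < Uma; Uma < Ines; Ines < Jomo; Jomo < Wren.
Together: Dana < Enzo < Uma < Ines < Jomo < Wren.
So Wren is higher.

Wren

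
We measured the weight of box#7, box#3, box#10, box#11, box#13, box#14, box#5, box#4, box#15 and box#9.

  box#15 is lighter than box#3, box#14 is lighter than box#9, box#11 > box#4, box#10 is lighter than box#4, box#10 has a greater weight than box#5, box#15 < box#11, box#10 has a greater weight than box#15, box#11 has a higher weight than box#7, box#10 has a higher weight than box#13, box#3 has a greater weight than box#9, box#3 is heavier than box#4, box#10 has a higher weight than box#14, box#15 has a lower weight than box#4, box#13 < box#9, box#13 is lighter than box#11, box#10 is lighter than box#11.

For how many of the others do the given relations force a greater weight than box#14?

5

Directly above box#14: box#10, box#9.
One step further: box#4, box#11, box#3 (5 so far).
No other element is forced above box#14 by the given relations, so the count is 5.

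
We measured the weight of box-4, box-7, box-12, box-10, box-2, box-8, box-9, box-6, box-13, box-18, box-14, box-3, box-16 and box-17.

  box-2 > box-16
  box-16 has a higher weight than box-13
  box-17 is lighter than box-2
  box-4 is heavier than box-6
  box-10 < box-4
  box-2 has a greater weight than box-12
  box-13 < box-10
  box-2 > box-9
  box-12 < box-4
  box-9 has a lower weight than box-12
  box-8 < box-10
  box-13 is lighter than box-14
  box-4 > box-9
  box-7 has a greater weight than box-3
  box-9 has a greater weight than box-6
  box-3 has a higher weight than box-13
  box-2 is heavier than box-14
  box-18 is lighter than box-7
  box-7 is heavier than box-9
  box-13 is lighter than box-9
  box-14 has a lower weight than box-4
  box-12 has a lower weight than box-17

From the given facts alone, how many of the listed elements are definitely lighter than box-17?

4

The elements the relations force below box-17 are box-6, box-13, box-9, box-12 — no chain reaches any other.
That is 4.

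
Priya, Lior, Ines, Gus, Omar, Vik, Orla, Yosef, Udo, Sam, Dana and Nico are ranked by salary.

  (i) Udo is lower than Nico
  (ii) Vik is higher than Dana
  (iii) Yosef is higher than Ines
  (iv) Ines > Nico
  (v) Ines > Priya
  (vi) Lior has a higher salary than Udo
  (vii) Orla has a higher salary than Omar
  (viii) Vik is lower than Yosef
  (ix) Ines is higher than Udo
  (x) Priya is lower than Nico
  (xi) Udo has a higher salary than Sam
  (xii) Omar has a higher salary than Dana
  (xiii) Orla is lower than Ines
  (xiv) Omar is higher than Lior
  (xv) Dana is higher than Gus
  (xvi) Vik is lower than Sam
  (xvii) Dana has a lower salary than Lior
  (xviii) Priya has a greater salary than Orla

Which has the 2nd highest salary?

Piecing the relations together gives one ordering: Gus < Dana < Vik < Sam < Udo < Lior < Omar < Orla < Priya < Nico < Ines < Yosef.
Counting 2 from the largest end gives Ines.

Ines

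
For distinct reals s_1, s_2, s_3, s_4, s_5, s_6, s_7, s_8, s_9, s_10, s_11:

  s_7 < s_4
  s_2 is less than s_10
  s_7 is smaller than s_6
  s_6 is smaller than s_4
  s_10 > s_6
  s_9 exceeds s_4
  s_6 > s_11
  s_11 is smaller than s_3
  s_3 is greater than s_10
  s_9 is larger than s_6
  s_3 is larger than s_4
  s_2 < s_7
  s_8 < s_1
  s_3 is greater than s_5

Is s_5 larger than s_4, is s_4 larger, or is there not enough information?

undetermined

Following every chain through s_4: above s_4 we get s_9, s_3; below s_4 we get s_2, s_11, s_7, s_6.
s_5 is not reached, and no chain runs the other way from s_5 to s_4.
So the given relations leave the order of s_4 and s_5 undetermined.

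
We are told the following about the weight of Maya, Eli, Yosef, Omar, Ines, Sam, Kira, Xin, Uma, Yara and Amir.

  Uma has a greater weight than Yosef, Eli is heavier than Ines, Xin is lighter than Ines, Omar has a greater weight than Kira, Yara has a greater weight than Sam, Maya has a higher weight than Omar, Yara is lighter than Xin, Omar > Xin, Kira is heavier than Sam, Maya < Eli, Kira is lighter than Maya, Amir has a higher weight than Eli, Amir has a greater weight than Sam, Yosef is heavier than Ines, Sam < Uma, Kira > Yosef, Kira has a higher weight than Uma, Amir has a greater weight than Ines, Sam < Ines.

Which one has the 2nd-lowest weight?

Yara

Piecing the relations together gives one ordering: Sam < Yara < Xin < Ines < Yosef < Uma < Kira < Omar < Maya < Eli < Amir.
Counting 2 from the smallest end gives Yara.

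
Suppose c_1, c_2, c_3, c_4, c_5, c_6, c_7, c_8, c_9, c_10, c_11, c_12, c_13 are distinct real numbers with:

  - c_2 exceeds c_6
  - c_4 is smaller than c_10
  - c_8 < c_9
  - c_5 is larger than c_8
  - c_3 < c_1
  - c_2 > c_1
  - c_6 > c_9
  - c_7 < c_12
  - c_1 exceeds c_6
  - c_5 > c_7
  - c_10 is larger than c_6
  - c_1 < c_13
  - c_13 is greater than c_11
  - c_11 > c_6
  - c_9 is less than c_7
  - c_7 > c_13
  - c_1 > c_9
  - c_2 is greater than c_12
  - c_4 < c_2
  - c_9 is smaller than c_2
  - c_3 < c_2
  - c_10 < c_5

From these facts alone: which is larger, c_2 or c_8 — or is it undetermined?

c_2

c_8 < c_9 < c_6 < c_1 < c_13 < c_7 < c_12 < c_2, by transitivity through c_9, c_6, c_1, c_13, c_7, c_12.
So c_2 is larger.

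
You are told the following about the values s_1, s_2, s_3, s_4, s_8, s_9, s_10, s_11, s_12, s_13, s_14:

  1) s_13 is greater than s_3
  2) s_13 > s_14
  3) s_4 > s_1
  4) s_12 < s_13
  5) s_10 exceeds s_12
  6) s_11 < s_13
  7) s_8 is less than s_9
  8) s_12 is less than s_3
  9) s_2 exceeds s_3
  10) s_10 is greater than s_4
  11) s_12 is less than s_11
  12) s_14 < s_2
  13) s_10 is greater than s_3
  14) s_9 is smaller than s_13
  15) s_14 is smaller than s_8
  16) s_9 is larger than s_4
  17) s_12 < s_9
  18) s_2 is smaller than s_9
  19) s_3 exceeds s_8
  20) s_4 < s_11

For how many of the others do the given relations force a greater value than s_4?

From s_4 the given relations immediately reach s_9, s_11, s_10.
From those, s_13 — 4 in total.
Nothing else is reachable above s_4; 4 in all.

4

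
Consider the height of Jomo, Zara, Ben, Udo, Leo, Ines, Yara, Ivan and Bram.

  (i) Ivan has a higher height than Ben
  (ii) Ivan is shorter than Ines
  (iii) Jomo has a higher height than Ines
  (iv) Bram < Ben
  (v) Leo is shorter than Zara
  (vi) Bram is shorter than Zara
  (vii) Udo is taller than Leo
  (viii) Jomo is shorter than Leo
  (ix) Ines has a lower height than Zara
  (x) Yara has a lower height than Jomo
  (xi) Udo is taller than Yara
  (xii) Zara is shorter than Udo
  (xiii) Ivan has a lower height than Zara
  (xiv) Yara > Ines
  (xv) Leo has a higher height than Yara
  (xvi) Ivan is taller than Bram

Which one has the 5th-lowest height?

Yara

The consecutive relations fix a unique order: Bram < Ben < Ivan < Ines < Yara < Jomo < Leo < Zara < Udo.
The 5th smallest is Yara.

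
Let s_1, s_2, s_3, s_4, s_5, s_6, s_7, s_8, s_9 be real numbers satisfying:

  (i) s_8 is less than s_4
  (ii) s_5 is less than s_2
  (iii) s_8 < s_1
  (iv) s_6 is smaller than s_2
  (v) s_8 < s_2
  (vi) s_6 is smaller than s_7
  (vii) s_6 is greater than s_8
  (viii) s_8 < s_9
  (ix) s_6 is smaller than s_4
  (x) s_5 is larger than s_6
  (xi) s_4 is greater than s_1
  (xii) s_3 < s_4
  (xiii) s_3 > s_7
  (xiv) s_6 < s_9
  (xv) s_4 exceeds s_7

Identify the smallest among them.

s_8

Chaining upward from s_8: directly above it, s_6, s_1, s_9, s_2, s_4; then s_7, s_5; then s_3.
That covers every other element, and nothing is given below s_8, so s_8 is the smallest.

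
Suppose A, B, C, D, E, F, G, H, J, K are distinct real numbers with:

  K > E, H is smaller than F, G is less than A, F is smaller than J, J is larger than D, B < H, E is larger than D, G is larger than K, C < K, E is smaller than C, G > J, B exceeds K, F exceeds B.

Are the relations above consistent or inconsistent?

The single ordering D < E < C < K < B < H < F < J < G < A satisfies every listed relation, so no contradiction arises.

consistent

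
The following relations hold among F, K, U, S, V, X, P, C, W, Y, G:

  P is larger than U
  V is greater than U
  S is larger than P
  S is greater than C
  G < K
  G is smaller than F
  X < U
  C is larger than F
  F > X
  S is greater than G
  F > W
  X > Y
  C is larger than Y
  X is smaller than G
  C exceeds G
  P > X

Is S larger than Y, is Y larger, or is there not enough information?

Link the given pairs in sequence: Y < X; X < G; G < F; F < C; C < S.
Chaining these gives Y < X < G < F < C < S.
So S is larger.

S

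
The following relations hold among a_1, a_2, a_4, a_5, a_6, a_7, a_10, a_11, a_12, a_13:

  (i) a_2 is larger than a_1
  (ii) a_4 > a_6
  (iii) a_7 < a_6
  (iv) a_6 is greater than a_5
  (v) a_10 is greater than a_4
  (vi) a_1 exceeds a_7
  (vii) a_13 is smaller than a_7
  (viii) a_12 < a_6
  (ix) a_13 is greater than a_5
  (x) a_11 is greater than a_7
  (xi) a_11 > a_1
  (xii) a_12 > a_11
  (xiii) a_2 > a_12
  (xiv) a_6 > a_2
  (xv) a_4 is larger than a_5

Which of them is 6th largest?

a_11

Piecing the relations together gives one ordering: a_5 < a_13 < a_7 < a_1 < a_11 < a_12 < a_2 < a_6 < a_4 < a_10.
The 6th largest is a_11.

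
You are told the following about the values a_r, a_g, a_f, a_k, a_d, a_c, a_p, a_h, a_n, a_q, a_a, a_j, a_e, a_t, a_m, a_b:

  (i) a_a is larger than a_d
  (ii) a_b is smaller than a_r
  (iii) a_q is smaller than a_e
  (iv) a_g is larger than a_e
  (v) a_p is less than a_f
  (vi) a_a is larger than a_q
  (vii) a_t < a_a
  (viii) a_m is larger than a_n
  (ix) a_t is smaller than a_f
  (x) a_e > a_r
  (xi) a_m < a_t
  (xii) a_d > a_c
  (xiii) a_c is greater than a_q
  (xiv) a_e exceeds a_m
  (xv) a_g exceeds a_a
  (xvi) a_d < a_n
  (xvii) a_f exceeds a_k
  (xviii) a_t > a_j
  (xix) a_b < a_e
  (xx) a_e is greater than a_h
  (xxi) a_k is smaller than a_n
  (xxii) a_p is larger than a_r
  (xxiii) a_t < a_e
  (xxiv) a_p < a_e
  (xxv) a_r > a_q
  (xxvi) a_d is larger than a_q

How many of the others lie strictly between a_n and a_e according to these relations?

2

Chaining upward from a_n reaches: a_m, a_t, a_a, a_g, a_f.
Chaining downward from a_e reaches: a_b, a_k, a_q, a_c, a_d, a_h, a_r, a_p, a_m, a_j, a_t.
Strictly between a_n and a_e are those in both lists: a_m, a_t — 2 elements.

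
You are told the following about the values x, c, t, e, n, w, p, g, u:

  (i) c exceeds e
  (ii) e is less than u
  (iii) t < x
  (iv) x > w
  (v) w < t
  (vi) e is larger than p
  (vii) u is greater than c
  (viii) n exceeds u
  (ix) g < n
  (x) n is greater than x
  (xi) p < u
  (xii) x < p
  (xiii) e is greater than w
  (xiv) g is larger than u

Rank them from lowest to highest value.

w < t < x < p < e < c < u < g < n

Each adjacent pair is fixed by a given relation: w < t; t < x; x < p; p < e; e < c; c < u; u < g; g < n. Chaining them end to end gives the full order.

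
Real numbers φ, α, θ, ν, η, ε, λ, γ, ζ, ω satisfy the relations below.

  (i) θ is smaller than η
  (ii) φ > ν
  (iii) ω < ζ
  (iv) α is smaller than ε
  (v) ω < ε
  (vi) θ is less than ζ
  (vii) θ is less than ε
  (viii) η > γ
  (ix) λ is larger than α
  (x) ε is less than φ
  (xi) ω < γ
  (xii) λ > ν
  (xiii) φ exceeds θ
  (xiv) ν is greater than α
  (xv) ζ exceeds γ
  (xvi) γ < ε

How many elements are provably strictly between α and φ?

2

The relations place α below φ. An element lies strictly between them when it is forced above α and also forced below φ.
Above α: {ν, ε, λ}. Below φ: {ω, γ, θ, ν, ε}.
Intersection: {ν, ε} — 2.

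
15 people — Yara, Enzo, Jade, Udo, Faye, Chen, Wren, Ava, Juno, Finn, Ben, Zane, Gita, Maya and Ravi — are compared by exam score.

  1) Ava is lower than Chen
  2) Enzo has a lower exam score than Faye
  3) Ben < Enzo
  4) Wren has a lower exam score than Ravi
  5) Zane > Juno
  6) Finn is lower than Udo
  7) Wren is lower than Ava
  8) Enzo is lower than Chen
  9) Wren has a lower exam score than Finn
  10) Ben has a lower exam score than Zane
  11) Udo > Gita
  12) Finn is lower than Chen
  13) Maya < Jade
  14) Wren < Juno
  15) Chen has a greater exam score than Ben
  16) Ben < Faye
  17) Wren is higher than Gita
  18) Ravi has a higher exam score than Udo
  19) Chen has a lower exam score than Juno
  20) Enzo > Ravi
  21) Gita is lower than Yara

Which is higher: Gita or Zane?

Zane

Following the relations from Gita: Gita < Wren < Finn < Udo < Ravi < Enzo < Chen < Juno < Zane.
So Gita < Zane; Zane is the higher of the two.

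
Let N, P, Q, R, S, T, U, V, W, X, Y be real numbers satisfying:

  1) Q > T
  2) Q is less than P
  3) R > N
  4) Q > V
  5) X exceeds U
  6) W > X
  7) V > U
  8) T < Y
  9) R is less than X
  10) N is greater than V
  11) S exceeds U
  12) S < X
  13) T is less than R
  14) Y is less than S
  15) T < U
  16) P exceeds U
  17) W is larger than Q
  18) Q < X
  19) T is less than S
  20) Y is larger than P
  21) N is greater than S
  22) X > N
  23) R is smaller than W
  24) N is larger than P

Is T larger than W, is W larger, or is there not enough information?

W

Following the relations from T: T < U < V < Q < P < Y < S < N < R < X < W.
So W is larger.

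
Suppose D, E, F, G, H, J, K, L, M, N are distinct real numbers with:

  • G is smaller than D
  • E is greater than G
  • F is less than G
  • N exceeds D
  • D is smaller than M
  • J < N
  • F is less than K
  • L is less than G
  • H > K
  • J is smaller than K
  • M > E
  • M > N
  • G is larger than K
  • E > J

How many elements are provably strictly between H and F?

1

Chaining upward from F reaches: K, G, E, D, N, M.
Chaining downward from H reaches: J, K.
Strictly between F and H are those in both lists: K — 1 element.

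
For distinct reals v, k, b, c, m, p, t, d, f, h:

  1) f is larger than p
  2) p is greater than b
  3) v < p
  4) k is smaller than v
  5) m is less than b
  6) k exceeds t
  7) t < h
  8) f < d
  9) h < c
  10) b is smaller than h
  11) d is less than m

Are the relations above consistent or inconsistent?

We have b < p stated directly, yet also p < f < d < m < b by chaining the others — so p < b. Contradiction.

inconsistent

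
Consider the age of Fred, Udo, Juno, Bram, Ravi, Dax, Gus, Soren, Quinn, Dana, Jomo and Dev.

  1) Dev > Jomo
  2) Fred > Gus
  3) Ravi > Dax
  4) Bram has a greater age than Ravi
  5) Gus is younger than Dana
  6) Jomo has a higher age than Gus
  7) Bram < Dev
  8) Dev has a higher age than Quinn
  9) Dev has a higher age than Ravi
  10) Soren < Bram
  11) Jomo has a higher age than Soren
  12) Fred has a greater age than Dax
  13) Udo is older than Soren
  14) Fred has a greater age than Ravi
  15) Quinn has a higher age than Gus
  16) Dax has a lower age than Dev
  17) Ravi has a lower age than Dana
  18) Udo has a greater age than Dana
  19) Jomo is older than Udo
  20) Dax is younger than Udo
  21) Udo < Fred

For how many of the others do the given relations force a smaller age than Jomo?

Directly below Jomo: Gus, Soren, Udo.
One step further: Dax, Dana (5 so far).
One step further: Ravi (6 so far).
No other element is forced below Jomo by the given relations, so the count is 6.

6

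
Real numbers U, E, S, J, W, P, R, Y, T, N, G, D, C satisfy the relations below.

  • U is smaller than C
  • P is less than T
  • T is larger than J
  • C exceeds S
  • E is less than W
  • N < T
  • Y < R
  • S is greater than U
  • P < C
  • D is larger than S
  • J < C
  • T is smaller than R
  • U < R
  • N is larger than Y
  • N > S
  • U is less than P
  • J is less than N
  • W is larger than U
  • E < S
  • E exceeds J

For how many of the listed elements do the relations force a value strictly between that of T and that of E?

2

The relations place E below T. An element lies strictly between them when it is forced above E and also forced below T.
Above E: {S, N, W, R, C, D}. Below T: {J, U, S, Y, N, P}.
Intersection: {S, N} — 2.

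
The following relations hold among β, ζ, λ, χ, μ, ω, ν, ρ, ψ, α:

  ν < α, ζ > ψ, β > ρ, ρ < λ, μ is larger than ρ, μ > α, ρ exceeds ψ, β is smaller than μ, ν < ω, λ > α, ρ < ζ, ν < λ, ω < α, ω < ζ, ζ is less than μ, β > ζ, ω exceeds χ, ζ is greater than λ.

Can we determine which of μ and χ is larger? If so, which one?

μ

The relevant relations are χ < ω; ω < α; α < λ; λ < ζ; ζ < β; β < μ.
Chaining these gives χ < ω < α < λ < ζ < β < μ.
So μ is larger.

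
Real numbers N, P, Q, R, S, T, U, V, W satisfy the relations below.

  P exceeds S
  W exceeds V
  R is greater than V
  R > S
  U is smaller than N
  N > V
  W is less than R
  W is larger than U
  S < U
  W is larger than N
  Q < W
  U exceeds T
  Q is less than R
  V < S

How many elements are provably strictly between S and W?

Chaining upward from S reaches: P, U, N, R.
Chaining downward from W reaches: V, Q, T, U, N.
Strictly between S and W are those in both lists: U, N — 2 elements.

2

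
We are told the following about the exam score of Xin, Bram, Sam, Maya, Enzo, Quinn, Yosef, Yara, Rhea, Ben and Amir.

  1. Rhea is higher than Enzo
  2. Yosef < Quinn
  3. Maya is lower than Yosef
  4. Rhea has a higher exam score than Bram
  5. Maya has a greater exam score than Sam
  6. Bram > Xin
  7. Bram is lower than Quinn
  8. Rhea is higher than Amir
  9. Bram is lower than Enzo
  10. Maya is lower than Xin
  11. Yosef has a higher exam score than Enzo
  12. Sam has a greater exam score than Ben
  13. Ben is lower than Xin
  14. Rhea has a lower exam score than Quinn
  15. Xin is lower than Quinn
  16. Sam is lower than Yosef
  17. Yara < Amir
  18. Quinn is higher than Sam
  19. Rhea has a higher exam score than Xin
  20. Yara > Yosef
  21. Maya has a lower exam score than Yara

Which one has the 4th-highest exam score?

Piecing the relations together gives one ordering: Ben < Sam < Maya < Xin < Bram < Enzo < Yosef < Yara < Amir < Rhea < Quinn.
The 4th largest is Yara.

Yara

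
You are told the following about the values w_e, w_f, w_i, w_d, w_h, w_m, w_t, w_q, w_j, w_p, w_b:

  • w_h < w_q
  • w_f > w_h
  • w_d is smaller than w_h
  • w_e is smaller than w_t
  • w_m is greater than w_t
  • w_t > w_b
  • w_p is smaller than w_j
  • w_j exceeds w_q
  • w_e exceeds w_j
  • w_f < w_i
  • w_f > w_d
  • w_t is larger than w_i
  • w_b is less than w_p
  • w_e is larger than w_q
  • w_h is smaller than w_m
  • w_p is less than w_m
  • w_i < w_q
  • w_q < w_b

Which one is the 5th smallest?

w_q

The consecutive relations fix a unique order: w_d < w_h < w_f < w_i < w_q < w_b < w_p < w_j < w_e < w_t < w_m.
Counting 5 from the smallest end gives w_q.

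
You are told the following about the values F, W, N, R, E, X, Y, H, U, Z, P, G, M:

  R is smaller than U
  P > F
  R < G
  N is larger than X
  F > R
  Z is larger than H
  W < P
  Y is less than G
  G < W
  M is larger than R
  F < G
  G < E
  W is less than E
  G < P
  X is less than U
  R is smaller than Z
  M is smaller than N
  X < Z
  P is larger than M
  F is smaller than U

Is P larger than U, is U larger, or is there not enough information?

Following every chain through P: below P we get R, Y, M, F, G, W.
U is not reached, and no chain runs the other way from U to P.
So the given relations leave the order of P and U undetermined.

undetermined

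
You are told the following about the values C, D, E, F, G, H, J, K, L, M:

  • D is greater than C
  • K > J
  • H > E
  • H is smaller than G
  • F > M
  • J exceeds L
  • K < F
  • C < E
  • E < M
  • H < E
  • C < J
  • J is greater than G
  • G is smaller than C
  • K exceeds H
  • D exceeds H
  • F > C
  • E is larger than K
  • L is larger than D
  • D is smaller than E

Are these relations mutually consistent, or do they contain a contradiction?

We have E < H stated directly, yet also H < G < C < D < L < J < K < E by chaining the others — so H < E. Contradiction.

inconsistent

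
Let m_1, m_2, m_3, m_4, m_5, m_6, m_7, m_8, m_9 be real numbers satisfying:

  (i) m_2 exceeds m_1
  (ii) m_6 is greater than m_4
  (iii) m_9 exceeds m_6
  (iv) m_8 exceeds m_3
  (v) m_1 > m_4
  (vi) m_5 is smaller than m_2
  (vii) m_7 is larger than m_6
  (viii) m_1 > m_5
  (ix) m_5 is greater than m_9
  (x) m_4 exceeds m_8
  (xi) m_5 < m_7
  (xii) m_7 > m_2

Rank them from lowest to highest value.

Each adjacent pair is fixed by a given relation: m_3 < m_8; m_8 < m_4; m_4 < m_6; m_6 < m_9; m_9 < m_5; m_5 < m_1; m_1 < m_2; m_2 < m_7. Chaining them end to end gives the full order.

m_3 < m_8 < m_4 < m_6 < m_9 < m_5 < m_1 < m_2 < m_7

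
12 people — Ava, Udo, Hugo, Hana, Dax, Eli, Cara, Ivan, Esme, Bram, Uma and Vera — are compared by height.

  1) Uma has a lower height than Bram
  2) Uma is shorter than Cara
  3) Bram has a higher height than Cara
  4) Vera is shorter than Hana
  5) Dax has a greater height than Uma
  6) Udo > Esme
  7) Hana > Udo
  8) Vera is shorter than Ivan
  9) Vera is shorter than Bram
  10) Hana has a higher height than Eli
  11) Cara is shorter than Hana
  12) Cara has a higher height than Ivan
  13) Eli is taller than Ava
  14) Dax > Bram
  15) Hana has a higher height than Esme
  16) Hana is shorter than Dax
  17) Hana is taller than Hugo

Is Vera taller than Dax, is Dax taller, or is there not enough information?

Vera < Ivan and Ivan < Cara give Vera < Cara.
Then Cara < Hana extends the chain to Hana.
Then Hana < Dax extends the chain to Dax.
So Dax is taller.

Dax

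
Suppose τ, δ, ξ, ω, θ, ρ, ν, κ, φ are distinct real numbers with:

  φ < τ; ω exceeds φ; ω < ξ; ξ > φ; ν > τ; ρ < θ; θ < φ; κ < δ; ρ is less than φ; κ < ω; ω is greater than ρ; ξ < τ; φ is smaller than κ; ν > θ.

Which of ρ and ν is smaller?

ρ < θ < φ < κ < ω < ξ < τ < ν, by transitivity through θ, φ, κ, ω, ξ, τ.
So ρ < ν; ρ is the smaller of the two.

ρ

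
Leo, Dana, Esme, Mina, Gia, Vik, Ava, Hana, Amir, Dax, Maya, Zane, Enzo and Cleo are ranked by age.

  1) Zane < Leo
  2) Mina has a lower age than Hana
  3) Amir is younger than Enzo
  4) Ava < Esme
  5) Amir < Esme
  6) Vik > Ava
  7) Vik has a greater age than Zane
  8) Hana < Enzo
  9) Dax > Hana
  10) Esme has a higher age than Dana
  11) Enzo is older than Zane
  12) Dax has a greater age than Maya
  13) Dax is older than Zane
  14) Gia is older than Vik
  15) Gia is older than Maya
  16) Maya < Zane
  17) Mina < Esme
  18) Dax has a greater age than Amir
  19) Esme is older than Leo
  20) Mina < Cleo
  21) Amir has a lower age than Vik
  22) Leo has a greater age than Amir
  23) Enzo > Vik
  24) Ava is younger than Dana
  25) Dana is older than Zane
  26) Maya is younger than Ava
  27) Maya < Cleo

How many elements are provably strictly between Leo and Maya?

Chaining upward from Maya reaches: Ava, Zane, Cleo, Vik, Dana, Gia, Esme, Dax, Enzo.
Chaining downward from Leo reaches: Amir, Zane.
Strictly between Maya and Leo are those in both lists: Zane — 1 element.

1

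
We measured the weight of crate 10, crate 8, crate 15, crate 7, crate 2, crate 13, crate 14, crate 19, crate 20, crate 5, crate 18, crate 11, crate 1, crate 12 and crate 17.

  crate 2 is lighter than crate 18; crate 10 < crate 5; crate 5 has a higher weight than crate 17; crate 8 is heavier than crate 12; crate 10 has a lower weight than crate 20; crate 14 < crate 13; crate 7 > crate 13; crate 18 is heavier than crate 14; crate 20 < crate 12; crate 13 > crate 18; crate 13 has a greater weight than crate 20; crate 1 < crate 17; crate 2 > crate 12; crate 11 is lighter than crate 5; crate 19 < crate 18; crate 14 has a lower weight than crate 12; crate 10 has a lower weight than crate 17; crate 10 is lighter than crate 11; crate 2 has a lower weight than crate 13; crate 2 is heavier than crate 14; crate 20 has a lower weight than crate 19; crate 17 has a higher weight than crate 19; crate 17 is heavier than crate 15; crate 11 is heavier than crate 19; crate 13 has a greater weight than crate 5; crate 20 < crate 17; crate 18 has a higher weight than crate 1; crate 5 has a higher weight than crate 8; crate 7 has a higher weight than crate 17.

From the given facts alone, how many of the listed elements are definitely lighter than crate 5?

From crate 5 the given relations immediately reach crate 10, crate 8, crate 11, crate 17.
From those, crate 20, crate 12, crate 15, crate 1, crate 19 — 9 in total.
From those, crate 14 — 10 in total.
No other element is forced below crate 5 by the given relations, so the count is 10.

10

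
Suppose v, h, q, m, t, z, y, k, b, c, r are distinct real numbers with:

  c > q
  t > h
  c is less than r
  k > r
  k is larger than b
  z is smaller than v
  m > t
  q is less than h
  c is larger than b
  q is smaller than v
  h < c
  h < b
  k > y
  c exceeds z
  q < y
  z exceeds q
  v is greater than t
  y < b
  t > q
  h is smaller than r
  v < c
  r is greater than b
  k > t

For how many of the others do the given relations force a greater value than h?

7

The elements the relations force above h are t, m, b, v, c, r, k — no chain reaches any other.
That is 7.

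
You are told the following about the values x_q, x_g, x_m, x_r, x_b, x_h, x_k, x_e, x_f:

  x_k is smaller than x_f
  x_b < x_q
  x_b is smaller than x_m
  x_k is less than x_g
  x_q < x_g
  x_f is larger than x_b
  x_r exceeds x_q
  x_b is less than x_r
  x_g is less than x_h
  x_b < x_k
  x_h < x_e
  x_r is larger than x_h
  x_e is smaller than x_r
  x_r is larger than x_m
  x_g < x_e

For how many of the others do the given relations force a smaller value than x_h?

From x_h the given relations immediately reach x_g.
From those, x_q, x_k — 3 in total.
From those, x_b — 4 in total.
No other element is forced below x_h by the given relations, so the count is 4.

4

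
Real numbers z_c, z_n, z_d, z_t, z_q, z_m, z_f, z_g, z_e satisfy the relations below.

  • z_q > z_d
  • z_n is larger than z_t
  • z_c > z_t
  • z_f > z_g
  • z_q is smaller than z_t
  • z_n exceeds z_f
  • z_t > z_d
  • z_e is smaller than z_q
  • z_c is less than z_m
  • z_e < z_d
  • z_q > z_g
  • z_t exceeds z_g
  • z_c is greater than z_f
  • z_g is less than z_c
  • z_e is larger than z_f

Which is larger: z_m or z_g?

Link the given pairs in sequence: z_g < z_f; z_f < z_e; z_e < z_d; z_d < z_t; z_t < z_c; z_c < z_m.
Together: z_g < z_f < z_e < z_d < z_t < z_c < z_m.
So z_g < z_m; z_m is the larger of the two.

z_m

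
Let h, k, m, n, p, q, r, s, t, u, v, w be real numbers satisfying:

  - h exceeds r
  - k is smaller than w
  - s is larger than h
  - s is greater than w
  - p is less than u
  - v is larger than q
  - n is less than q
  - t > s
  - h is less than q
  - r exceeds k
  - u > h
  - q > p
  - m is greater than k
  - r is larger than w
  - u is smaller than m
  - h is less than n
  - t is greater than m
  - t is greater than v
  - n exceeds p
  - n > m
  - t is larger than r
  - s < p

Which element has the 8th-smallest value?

The consecutive relations fix a unique order: k < w < r < h < s < p < u < m < n < q < v < t.
The 8th smallest is m.

m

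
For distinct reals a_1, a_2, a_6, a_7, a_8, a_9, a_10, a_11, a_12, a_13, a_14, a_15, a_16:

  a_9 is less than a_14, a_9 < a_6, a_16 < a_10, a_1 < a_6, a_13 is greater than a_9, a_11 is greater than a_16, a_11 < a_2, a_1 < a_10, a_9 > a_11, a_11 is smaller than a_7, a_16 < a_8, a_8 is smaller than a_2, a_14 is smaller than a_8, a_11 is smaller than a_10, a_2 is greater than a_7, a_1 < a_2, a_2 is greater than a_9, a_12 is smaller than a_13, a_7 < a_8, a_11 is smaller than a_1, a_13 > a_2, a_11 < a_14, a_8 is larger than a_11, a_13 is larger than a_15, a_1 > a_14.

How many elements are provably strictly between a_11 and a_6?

The relations place a_11 below a_6. An element lies strictly between them when it is forced above a_11 and also forced below a_6.
Above a_11: {a_9, a_14, a_7, a_8, a_1, a_2, a_13, a_10}. Below a_6: {a_16, a_9, a_14, a_1}.
Intersection: {a_9, a_14, a_1} — 3.

3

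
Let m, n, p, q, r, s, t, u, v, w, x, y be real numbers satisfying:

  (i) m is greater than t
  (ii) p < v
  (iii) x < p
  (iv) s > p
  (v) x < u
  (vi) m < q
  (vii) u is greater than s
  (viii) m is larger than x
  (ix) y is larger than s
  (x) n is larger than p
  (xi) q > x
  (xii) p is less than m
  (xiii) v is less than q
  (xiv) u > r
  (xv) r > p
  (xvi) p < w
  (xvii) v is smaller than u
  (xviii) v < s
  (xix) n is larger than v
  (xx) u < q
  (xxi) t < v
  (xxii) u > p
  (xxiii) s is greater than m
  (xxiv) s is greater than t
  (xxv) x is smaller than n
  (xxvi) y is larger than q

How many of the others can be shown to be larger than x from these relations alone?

From x the given relations immediately reach p, m, u, q, n.
From those, r, v, s, w, y — 10 in total.
Nothing else is reachable above x; 10 in all.

10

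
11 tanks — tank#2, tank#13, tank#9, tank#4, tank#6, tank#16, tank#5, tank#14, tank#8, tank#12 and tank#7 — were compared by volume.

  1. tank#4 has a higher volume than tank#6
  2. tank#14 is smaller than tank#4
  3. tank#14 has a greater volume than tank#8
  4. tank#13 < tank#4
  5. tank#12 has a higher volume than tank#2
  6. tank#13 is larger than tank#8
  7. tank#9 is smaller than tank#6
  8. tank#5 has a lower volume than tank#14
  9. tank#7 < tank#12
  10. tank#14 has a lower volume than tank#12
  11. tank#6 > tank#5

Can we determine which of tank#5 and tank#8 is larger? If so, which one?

Following every chain through tank#5: above tank#5 we get tank#6, tank#14, tank#12, tank#4.
tank#8 is not reached, and no chain runs the other way from tank#8 to tank#5.
So the given relations leave the order of tank#5 and tank#8 undetermined.

undetermined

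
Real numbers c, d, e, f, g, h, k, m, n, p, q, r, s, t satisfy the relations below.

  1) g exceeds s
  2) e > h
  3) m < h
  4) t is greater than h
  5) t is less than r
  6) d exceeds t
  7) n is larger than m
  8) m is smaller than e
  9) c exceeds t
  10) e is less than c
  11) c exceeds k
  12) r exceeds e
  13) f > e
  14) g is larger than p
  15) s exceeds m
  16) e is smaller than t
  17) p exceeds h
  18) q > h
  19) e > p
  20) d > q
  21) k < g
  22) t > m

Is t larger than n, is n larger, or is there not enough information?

Following every chain through n: below n we get m.
t is not reached, and no chain runs the other way from t to n.
So the given relations leave the order of n and t undetermined.

undetermined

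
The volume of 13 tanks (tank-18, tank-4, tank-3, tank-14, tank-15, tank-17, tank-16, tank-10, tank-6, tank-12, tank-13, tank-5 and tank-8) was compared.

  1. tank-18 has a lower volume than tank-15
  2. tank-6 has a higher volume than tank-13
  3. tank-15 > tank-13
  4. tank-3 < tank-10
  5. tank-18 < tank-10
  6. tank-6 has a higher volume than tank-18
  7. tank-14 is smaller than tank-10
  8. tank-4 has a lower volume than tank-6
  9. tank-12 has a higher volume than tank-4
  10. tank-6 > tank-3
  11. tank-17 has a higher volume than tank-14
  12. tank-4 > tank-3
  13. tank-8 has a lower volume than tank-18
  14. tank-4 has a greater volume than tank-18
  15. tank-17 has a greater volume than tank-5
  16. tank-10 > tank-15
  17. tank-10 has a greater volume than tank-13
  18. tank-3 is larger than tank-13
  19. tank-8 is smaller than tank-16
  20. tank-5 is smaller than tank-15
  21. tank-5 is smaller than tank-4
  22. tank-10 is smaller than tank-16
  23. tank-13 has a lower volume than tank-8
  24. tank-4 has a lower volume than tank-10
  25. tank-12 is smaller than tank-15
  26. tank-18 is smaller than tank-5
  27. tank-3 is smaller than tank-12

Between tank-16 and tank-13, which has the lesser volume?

tank-13 < tank-8 and tank-8 < tank-18 give tank-13 < tank-18.
With tank-18 < tank-5: tank-13 < tank-8 < tank-18 < tank-5.
With tank-5 < tank-4: tank-13 < tank-8 < tank-18 < tank-5 < tank-4.
Then tank-4 < tank-12 extends the chain to tank-12.
Then tank-12 < tank-15 extends the chain to tank-15.
With tank-15 < tank-10: tank-13 < tank-8 < tank-18 < tank-5 < tank-4 < tank-12 < tank-15 < tank-10.
With tank-10 < tank-16: tank-13 < tank-8 < tank-18 < tank-5 < tank-4 < tank-12 < tank-15 < tank-10 < tank-16.
So tank-13 < tank-16; tank-13 is the smaller of the two.

tank-13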